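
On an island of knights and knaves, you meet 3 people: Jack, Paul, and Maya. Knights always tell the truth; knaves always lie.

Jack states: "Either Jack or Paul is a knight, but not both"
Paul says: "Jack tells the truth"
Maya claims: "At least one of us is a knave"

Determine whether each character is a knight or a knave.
Jack is a knave.
Paul is a knave.
Maya is a knight.

Verification:
- Jack (knave) says "Either Jack or Paul is a knight, but not both" - this is FALSE (a lie) because Jack is a knave and Paul is a knave.
- Paul (knave) says "Jack tells the truth" - this is FALSE (a lie) because Jack is a knave.
- Maya (knight) says "At least one of us is a knave" - this is TRUE because Jack and Paul are knaves.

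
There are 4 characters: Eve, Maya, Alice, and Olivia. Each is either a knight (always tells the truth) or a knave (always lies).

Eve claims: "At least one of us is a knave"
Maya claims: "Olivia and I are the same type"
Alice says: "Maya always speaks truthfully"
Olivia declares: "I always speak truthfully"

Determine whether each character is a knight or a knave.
Eve is a knight.
Maya is a knave.
Alice is a knave.
Olivia is a knight.

Verification:
- Eve (knight) says "At least one of us is a knave" - this is TRUE because Maya and Alice are knaves.
- Maya (knave) says "Olivia and I are the same type" - this is FALSE (a lie) because Maya is a knave and Olivia is a knight.
- Alice (knave) says "Maya always speaks truthfully" - this is FALSE (a lie) because Maya is a knave.
- Olivia (knight) says "I always speak truthfully" - this is TRUE because Olivia is a knight.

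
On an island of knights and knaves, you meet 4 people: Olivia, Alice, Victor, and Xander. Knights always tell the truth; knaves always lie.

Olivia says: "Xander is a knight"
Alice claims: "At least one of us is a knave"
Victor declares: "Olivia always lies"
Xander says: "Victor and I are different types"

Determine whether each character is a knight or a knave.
Olivia is a knight.
Alice is a knight.
Victor is a knave.
Xander is a knight.

Verification:
- Olivia (knight) says "Xander is a knight" - this is TRUE because Xander is a knight.
- Alice (knight) says "At least one of us is a knave" - this is TRUE because Victor is a knave.
- Victor (knave) says "Olivia always lies" - this is FALSE (a lie) because Olivia is a knight.
- Xander (knight) says "Victor and I are different types" - this is TRUE because Xander is a knight and Victor is a knave.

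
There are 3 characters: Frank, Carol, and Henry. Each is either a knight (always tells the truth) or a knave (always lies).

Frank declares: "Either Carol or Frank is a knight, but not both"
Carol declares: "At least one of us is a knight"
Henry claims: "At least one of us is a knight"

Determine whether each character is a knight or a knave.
Frank is a knave.
Carol is a knave.
Henry is a knave.

Verification:
- Frank (knave) says "Either Carol or Frank is a knight, but not both" - this is FALSE (a lie) because Carol is a knave and Frank is a knave.
- Carol (knave) says "At least one of us is a knight" - this is FALSE (a lie) because no one is a knight.
- Henry (knave) says "At least one of us is a knight" - this is FALSE (a lie) because no one is a knight.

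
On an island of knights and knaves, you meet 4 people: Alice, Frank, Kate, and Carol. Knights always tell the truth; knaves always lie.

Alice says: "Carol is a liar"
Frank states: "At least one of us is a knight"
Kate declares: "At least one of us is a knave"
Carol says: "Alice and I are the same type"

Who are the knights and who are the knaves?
Alice is a knight.
Frank is a knight.
Kate is a knight.
Carol is a knave.

Verification:
- Alice (knight) says "Carol is a liar" - this is TRUE because Carol is a knave.
- Frank (knight) says "At least one of us is a knight" - this is TRUE because Alice, Frank, and Kate are knights.
- Kate (knight) says "At least one of us is a knave" - this is TRUE because Carol is a knave.
- Carol (knave) says "Alice and I are the same type" - this is FALSE (a lie) because Carol is a knave and Alice is a knight.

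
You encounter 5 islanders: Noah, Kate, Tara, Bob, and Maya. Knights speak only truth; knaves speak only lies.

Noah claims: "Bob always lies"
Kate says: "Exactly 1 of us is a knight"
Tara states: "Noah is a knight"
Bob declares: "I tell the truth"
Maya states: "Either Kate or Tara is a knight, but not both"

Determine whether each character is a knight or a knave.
Noah is a knight.
Kate is a knave.
Tara is a knight.
Bob is a knave.
Maya is a knight.

Verification:
- Noah (knight) says "Bob always lies" - this is TRUE because Bob is a knave.
- Kate (knave) says "Exactly 1 of us is a knight" - this is FALSE (a lie) because there are 3 knights.
- Tara (knight) says "Noah is a knight" - this is TRUE because Noah is a knight.
- Bob (knave) says "I tell the truth" - this is FALSE (a lie) because Bob is a knave.
- Maya (knight) says "Either Kate or Tara is a knight, but not both" - this is TRUE because Kate is a knave and Tara is a knight.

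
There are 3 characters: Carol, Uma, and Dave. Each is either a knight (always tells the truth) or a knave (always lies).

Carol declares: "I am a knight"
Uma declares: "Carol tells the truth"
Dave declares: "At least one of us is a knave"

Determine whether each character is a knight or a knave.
Carol is a knave.
Uma is a knave.
Dave is a knight.

Verification:
- Carol (knave) says "I am a knight" - this is FALSE (a lie) because Carol is a knave.
- Uma (knave) says "Carol tells the truth" - this is FALSE (a lie) because Carol is a knave.
- Dave (knight) says "At least one of us is a knave" - this is TRUE because Carol and Uma are knaves.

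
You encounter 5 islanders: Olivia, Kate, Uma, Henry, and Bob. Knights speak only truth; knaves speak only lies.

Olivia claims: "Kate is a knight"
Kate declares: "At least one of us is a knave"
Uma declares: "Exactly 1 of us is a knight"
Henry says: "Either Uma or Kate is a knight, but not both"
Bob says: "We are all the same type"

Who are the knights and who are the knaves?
Olivia is a knight.
Kate is a knight.
Uma is a knave.
Henry is a knight.
Bob is a knave.

Verification:
- Olivia (knight) says "Kate is a knight" - this is TRUE because Kate is a knight.
- Kate (knight) says "At least one of us is a knave" - this is TRUE because Uma and Bob are knaves.
- Uma (knave) says "Exactly 1 of us is a knight" - this is FALSE (a lie) because there are 3 knights.
- Henry (knight) says "Either Uma or Kate is a knight, but not both" - this is TRUE because Uma is a knave and Kate is a knight.
- Bob (knave) says "We are all the same type" - this is FALSE (a lie) because Olivia, Kate, and Henry are knights and Uma and Bob are knaves.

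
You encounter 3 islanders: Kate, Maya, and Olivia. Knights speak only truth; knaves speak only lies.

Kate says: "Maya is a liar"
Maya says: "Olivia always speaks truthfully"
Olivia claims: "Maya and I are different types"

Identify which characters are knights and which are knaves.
Kate is a knight.
Maya is a knave.
Olivia is a knave.

Verification:
- Kate (knight) says "Maya is a liar" - this is TRUE because Maya is a knave.
- Maya (knave) says "Olivia always speaks truthfully" - this is FALSE (a lie) because Olivia is a knave.
- Olivia (knave) says "Maya and I are different types" - this is FALSE (a lie) because Olivia is a knave and Maya is a knave.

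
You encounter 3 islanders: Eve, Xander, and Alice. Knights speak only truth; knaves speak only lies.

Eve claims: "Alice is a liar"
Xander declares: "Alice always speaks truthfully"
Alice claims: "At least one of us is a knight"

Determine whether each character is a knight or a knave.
Eve is a knave.
Xander is a knight.
Alice is a knight.

Verification:
- Eve (knave) says "Alice is a liar" - this is FALSE (a lie) because Alice is a knight.
- Xander (knight) says "Alice always speaks truthfully" - this is TRUE because Alice is a knight.
- Alice (knight) says "At least one of us is a knight" - this is TRUE because Xander and Alice are knights.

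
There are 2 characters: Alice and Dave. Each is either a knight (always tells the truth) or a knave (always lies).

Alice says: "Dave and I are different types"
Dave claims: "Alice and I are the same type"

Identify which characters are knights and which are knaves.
Alice is a knight.
Dave is a knave.

Verification:
- Alice (knight) says "Dave and I are different types" - this is TRUE because Alice is a knight and Dave is a knave.
- Dave (knave) says "Alice and I are the same type" - this is FALSE (a lie) because Dave is a knave and Alice is a knight.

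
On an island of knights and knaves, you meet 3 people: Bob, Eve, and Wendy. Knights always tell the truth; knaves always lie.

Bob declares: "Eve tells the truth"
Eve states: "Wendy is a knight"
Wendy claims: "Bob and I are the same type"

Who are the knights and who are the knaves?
Bob is a knight.
Eve is a knight.
Wendy is a knight.

Verification:
- Bob (knight) says "Eve tells the truth" - this is TRUE because Eve is a knight.
- Eve (knight) says "Wendy is a knight" - this is TRUE because Wendy is a knight.
- Wendy (knight) says "Bob and I are the same type" - this is TRUE because Wendy is a knight and Bob is a knight.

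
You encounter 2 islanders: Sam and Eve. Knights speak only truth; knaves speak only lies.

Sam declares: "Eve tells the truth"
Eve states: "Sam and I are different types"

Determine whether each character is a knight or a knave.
Sam is a knave.
Eve is a knave.

Verification:
- Sam (knave) says "Eve tells the truth" - this is FALSE (a lie) because Eve is a knave.
- Eve (knave) says "Sam and I are different types" - this is FALSE (a lie) because Eve is a knave and Sam is a knave.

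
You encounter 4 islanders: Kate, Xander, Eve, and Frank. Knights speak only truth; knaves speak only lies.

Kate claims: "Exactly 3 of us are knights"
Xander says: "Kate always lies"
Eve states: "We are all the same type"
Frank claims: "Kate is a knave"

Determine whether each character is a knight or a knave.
Kate is a knave.
Xander is a knight.
Eve is a knave.
Frank is a knight.

Verification:
- Kate (knave) says "Exactly 3 of us are knights" - this is FALSE (a lie) because there are 2 knights.
- Xander (knight) says "Kate always lies" - this is TRUE because Kate is a knave.
- Eve (knave) says "We are all the same type" - this is FALSE (a lie) because Xander and Frank are knights and Kate and Eve are knaves.
- Frank (knight) says "Kate is a knave" - this is TRUE because Kate is a knave.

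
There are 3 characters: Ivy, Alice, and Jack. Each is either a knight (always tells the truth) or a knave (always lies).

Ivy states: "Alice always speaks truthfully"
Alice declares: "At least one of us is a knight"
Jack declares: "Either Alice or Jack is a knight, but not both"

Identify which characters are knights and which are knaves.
Ivy is a knave.
Alice is a knave.
Jack is a knave.

Verification:
- Ivy (knave) says "Alice always speaks truthfully" - this is FALSE (a lie) because Alice is a knave.
- Alice (knave) says "At least one of us is a knight" - this is FALSE (a lie) because no one is a knight.
- Jack (knave) says "Either Alice or Jack is a knight, but not both" - this is FALSE (a lie) because Alice is a knave and Jack is a knave.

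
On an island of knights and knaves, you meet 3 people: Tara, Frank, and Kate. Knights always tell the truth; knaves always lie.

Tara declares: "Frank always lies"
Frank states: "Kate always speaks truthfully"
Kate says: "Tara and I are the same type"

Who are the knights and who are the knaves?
Tara is a knight.
Frank is a knave.
Kate is a knave.

Verification:
- Tara (knight) says "Frank always lies" - this is TRUE because Frank is a knave.
- Frank (knave) says "Kate always speaks truthfully" - this is FALSE (a lie) because Kate is a knave.
- Kate (knave) says "Tara and I are the same type" - this is FALSE (a lie) because Kate is a knave and Tara is a knight.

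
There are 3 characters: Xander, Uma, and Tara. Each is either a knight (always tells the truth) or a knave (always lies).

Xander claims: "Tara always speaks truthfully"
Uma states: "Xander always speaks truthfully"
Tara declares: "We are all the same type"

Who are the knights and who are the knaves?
Xander is a knight.
Uma is a knight.
Tara is a knight.

Verification:
- Xander (knight) says "Tara always speaks truthfully" - this is TRUE because Tara is a knight.
- Uma (knight) says "Xander always speaks truthfully" - this is TRUE because Xander is a knight.
- Tara (knight) says "We are all the same type" - this is TRUE because Xander, Uma, and Tara are knights.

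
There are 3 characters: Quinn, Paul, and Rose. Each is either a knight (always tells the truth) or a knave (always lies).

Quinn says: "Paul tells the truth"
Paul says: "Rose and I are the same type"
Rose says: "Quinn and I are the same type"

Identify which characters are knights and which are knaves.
Quinn is a knight.
Paul is a knight.
Rose is a knight.

Verification:
- Quinn (knight) says "Paul tells the truth" - this is TRUE because Paul is a knight.
- Paul (knight) says "Rose and I are the same type" - this is TRUE because Paul is a knight and Rose is a knight.
- Rose (knight) says "Quinn and I are the same type" - this is TRUE because Rose is a knight and Quinn is a knight.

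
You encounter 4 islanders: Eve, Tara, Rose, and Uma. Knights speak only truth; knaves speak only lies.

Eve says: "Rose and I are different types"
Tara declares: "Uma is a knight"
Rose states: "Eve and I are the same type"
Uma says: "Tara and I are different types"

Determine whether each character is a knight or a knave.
Eve is a knight.
Tara is a knave.
Rose is a knave.
Uma is a knave.

Verification:
- Eve (knight) says "Rose and I are different types" - this is TRUE because Eve is a knight and Rose is a knave.
- Tara (knave) says "Uma is a knight" - this is FALSE (a lie) because Uma is a knave.
- Rose (knave) says "Eve and I are the same type" - this is FALSE (a lie) because Rose is a knave and Eve is a knight.
- Uma (knave) says "Tara and I are different types" - this is FALSE (a lie) because Uma is a knave and Tara is a knave.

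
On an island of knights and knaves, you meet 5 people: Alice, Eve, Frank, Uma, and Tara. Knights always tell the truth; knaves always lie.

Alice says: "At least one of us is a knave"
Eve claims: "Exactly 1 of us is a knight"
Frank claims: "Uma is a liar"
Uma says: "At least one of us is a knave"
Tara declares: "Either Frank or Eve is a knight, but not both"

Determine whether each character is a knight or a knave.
Alice is a knight.
Eve is a knave.
Frank is a knave.
Uma is a knight.
Tara is a knave.

Verification:
- Alice (knight) says "At least one of us is a knave" - this is TRUE because Eve, Frank, and Tara are knaves.
- Eve (knave) says "Exactly 1 of us is a knight" - this is FALSE (a lie) because there are 2 knights.
- Frank (knave) says "Uma is a liar" - this is FALSE (a lie) because Uma is a knight.
- Uma (knight) says "At least one of us is a knave" - this is TRUE because Eve, Frank, and Tara are knaves.
- Tara (knave) says "Either Frank or Eve is a knight, but not both" - this is FALSE (a lie) because Frank is a knave and Eve is a knave.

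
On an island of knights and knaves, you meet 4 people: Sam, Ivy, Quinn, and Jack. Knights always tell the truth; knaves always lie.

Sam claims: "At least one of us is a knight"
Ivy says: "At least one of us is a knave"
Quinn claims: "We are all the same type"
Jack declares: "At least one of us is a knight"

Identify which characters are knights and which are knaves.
Sam is a knight.
Ivy is a knight.
Quinn is a knave.
Jack is a knight.

Verification:
- Sam (knight) says "At least one of us is a knight" - this is TRUE because Sam, Ivy, and Jack are knights.
- Ivy (knight) says "At least one of us is a knave" - this is TRUE because Quinn is a knave.
- Quinn (knave) says "We are all the same type" - this is FALSE (a lie) because Sam, Ivy, and Jack are knights and Quinn is a knave.
- Jack (knight) says "At least one of us is a knight" - this is TRUE because Sam, Ivy, and Jack are knights.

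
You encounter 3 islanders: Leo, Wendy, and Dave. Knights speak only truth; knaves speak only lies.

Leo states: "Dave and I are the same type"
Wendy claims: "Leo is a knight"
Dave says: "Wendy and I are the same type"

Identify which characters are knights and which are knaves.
Leo is a knight.
Wendy is a knight.
Dave is a knight.

Verification:
- Leo (knight) says "Dave and I are the same type" - this is TRUE because Leo is a knight and Dave is a knight.
- Wendy (knight) says "Leo is a knight" - this is TRUE because Leo is a knight.
- Dave (knight) says "Wendy and I are the same type" - this is TRUE because Dave is a knight and Wendy is a knight.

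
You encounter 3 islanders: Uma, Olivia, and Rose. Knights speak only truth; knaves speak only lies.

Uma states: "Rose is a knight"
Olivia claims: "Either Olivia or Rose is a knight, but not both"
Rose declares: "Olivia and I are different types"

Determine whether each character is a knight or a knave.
Uma is a knave.
Olivia is a knave.
Rose is a knave.

Verification:
- Uma (knave) says "Rose is a knight" - this is FALSE (a lie) because Rose is a knave.
- Olivia (knave) says "Either Olivia or Rose is a knight, but not both" - this is FALSE (a lie) because Olivia is a knave and Rose is a knave.
- Rose (knave) says "Olivia and I are different types" - this is FALSE (a lie) because Rose is a knave and Olivia is a knave.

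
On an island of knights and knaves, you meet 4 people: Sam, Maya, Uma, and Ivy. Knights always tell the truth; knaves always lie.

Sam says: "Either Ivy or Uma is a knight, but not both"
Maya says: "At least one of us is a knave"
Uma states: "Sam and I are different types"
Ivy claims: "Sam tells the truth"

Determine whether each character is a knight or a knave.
Sam is a knave.
Maya is a knight.
Uma is a knave.
Ivy is a knave.

Verification:
- Sam (knave) says "Either Ivy or Uma is a knight, but not both" - this is FALSE (a lie) because Ivy is a knave and Uma is a knave.
- Maya (knight) says "At least one of us is a knave" - this is TRUE because Sam, Uma, and Ivy are knaves.
- Uma (knave) says "Sam and I are different types" - this is FALSE (a lie) because Uma is a knave and Sam is a knave.
- Ivy (knave) says "Sam tells the truth" - this is FALSE (a lie) because Sam is a knave.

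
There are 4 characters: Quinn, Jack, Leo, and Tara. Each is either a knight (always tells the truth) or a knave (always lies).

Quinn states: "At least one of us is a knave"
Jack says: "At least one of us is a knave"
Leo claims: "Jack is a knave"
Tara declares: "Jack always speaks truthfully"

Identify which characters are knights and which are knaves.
Quinn is a knight.
Jack is a knight.
Leo is a knave.
Tara is a knight.

Verification:
- Quinn (knight) says "At least one of us is a knave" - this is TRUE because Leo is a knave.
- Jack (knight) says "At least one of us is a knave" - this is TRUE because Leo is a knave.
- Leo (knave) says "Jack is a knave" - this is FALSE (a lie) because Jack is a knight.
- Tara (knight) says "Jack always speaks truthfully" - this is TRUE because Jack is a knight.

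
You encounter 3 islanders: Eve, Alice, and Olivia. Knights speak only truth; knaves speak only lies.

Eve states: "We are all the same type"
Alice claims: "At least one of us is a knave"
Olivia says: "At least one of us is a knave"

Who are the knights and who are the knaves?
Eve is a knave.
Alice is a knight.
Olivia is a knight.

Verification:
- Eve (knave) says "We are all the same type" - this is FALSE (a lie) because Alice and Olivia are knights and Eve is a knave.
- Alice (knight) says "At least one of us is a knave" - this is TRUE because Eve is a knave.
- Olivia (knight) says "At least one of us is a knave" - this is TRUE because Eve is a knave.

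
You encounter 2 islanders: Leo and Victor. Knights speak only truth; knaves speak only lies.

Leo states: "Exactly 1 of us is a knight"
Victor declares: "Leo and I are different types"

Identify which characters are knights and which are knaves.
Leo is a knave.
Victor is a knave.

Verification:
- Leo (knave) says "Exactly 1 of us is a knight" - this is FALSE (a lie) because there are 0 knights.
- Victor (knave) says "Leo and I are different types" - this is FALSE (a lie) because Victor is a knave and Leo is a knave.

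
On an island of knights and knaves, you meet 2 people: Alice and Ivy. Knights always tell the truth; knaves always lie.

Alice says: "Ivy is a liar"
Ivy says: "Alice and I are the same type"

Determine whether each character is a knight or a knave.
Alice is a knight.
Ivy is a knave.

Verification:
- Alice (knight) says "Ivy is a liar" - this is TRUE because Ivy is a knave.
- Ivy (knave) says "Alice and I are the same type" - this is FALSE (a lie) because Ivy is a knave and Alice is a knight.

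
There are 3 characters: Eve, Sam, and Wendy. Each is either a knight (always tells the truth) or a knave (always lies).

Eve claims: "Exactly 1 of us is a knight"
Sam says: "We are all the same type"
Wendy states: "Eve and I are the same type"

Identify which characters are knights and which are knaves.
Eve is a knight.
Sam is a knave.
Wendy is a knave.

Verification:
- Eve (knight) says "Exactly 1 of us is a knight" - this is TRUE because there are 1 knights.
- Sam (knave) says "We are all the same type" - this is FALSE (a lie) because Eve is a knight and Sam and Wendy are knaves.
- Wendy (knave) says "Eve and I are the same type" - this is FALSE (a lie) because Wendy is a knave and Eve is a knight.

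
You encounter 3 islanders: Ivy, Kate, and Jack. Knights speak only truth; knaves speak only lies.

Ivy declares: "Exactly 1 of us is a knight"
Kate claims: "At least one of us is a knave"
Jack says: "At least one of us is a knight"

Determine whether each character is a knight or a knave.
Ivy is a knave.
Kate is a knight.
Jack is a knight.

Verification:
- Ivy (knave) says "Exactly 1 of us is a knight" - this is FALSE (a lie) because there are 2 knights.
- Kate (knight) says "At least one of us is a knave" - this is TRUE because Ivy is a knave.
- Jack (knight) says "At least one of us is a knight" - this is TRUE because Kate and Jack are knights.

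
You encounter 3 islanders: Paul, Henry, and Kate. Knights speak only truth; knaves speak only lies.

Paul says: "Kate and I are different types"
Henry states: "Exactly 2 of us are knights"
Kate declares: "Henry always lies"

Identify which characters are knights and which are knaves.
Paul is a knight.
Henry is a knight.
Kate is a knave.

Verification:
- Paul (knight) says "Kate and I are different types" - this is TRUE because Paul is a knight and Kate is a knave.
- Henry (knight) says "Exactly 2 of us are knights" - this is TRUE because there are 2 knights.
- Kate (knave) says "Henry always lies" - this is FALSE (a lie) because Henry is a knight.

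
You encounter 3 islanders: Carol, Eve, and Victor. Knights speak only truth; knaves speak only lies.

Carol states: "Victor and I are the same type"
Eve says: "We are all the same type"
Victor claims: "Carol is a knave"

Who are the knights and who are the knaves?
Carol is a knave.
Eve is a knave.
Victor is a knight.

Verification:
- Carol (knave) says "Victor and I are the same type" - this is FALSE (a lie) because Carol is a knave and Victor is a knight.
- Eve (knave) says "We are all the same type" - this is FALSE (a lie) because Victor is a knight and Carol and Eve are knaves.
- Victor (knight) says "Carol is a knave" - this is TRUE because Carol is a knave.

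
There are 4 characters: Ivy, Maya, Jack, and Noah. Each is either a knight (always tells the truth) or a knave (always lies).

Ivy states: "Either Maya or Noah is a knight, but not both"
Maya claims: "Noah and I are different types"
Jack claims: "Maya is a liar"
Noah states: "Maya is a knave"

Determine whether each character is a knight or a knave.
Ivy is a knight.
Maya is a knight.
Jack is a knave.
Noah is a knave.

Verification:
- Ivy (knight) says "Either Maya or Noah is a knight, but not both" - this is TRUE because Maya is a knight and Noah is a knave.
- Maya (knight) says "Noah and I are different types" - this is TRUE because Maya is a knight and Noah is a knave.
- Jack (knave) says "Maya is a liar" - this is FALSE (a lie) because Maya is a knight.
- Noah (knave) says "Maya is a knave" - this is FALSE (a lie) because Maya is a knight.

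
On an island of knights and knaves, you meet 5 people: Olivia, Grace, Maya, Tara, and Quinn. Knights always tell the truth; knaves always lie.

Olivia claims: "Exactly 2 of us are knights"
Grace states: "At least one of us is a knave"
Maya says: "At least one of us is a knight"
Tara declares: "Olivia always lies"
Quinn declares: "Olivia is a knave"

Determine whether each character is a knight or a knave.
Olivia is a knave.
Grace is a knight.
Maya is a knight.
Tara is a knight.
Quinn is a knight.

Verification:
- Olivia (knave) says "Exactly 2 of us are knights" - this is FALSE (a lie) because there are 4 knights.
- Grace (knight) says "At least one of us is a knave" - this is TRUE because Olivia is a knave.
- Maya (knight) says "At least one of us is a knight" - this is TRUE because Grace, Maya, Tara, and Quinn are knights.
- Tara (knight) says "Olivia always lies" - this is TRUE because Olivia is a knave.
- Quinn (knight) says "Olivia is a knave" - this is TRUE because Olivia is a knave.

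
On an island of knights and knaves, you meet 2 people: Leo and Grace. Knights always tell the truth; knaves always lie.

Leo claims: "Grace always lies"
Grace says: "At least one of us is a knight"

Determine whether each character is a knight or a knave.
Leo is a knave.
Grace is a knight.

Verification:
- Leo (knave) says "Grace always lies" - this is FALSE (a lie) because Grace is a knight.
- Grace (knight) says "At least one of us is a knight" - this is TRUE because Grace is a knight.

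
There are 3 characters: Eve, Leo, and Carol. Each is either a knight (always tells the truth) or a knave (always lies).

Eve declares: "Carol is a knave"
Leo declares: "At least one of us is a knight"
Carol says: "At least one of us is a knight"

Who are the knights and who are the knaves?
Eve is a knave.
Leo is a knight.
Carol is a knight.

Verification:
- Eve (knave) says "Carol is a knave" - this is FALSE (a lie) because Carol is a knight.
- Leo (knight) says "At least one of us is a knight" - this is TRUE because Leo and Carol are knights.
- Carol (knight) says "At least one of us is a knight" - this is TRUE because Leo and Carol are knights.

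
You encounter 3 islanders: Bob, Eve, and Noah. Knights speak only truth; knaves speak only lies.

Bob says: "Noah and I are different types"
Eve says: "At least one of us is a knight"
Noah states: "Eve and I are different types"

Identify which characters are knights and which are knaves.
Bob is a knave.
Eve is a knave.
Noah is a knave.

Verification:
- Bob (knave) says "Noah and I are different types" - this is FALSE (a lie) because Bob is a knave and Noah is a knave.
- Eve (knave) says "At least one of us is a knight" - this is FALSE (a lie) because no one is a knight.
- Noah (knave) says "Eve and I are different types" - this is FALSE (a lie) because Noah is a knave and Eve is a knave.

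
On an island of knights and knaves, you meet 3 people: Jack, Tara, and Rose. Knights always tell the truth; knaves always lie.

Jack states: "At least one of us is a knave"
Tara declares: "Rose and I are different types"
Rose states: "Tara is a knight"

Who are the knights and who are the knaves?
Jack is a knight.
Tara is a knave.
Rose is a knave.

Verification:
- Jack (knight) says "At least one of us is a knave" - this is TRUE because Tara and Rose are knaves.
- Tara (knave) says "Rose and I are different types" - this is FALSE (a lie) because Tara is a knave and Rose is a knave.
- Rose (knave) says "Tara is a knight" - this is FALSE (a lie) because Tara is a knave.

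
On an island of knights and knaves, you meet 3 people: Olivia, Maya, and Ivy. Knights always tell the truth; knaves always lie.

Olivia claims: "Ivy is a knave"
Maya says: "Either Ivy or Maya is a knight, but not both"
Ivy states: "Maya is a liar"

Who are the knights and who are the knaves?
Olivia is a knight.
Maya is a knight.
Ivy is a knave.

Verification:
- Olivia (knight) says "Ivy is a knave" - this is TRUE because Ivy is a knave.
- Maya (knight) says "Either Ivy or Maya is a knight, but not both" - this is TRUE because Ivy is a knave and Maya is a knight.
- Ivy (knave) says "Maya is a liar" - this is FALSE (a lie) because Maya is a knight.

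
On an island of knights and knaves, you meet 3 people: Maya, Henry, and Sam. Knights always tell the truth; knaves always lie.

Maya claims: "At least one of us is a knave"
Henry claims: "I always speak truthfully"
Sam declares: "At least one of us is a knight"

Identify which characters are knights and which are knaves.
Maya is a knight.
Henry is a knave.
Sam is a knight.

Verification:
- Maya (knight) says "At least one of us is a knave" - this is TRUE because Henry is a knave.
- Henry (knave) says "I always speak truthfully" - this is FALSE (a lie) because Henry is a knave.
- Sam (knight) says "At least one of us is a knight" - this is TRUE because Maya and Sam are knights.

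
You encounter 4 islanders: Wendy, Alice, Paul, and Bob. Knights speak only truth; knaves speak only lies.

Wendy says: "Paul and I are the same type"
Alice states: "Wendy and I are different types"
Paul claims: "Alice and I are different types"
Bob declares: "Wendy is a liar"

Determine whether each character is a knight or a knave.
Wendy is a knave.
Alice is a knave.
Paul is a knight.
Bob is a knight.

Verification:
- Wendy (knave) says "Paul and I are the same type" - this is FALSE (a lie) because Wendy is a knave and Paul is a knight.
- Alice (knave) says "Wendy and I are different types" - this is FALSE (a lie) because Alice is a knave and Wendy is a knave.
- Paul (knight) says "Alice and I are different types" - this is TRUE because Paul is a knight and Alice is a knave.
- Bob (knight) says "Wendy is a liar" - this is TRUE because Wendy is a knave.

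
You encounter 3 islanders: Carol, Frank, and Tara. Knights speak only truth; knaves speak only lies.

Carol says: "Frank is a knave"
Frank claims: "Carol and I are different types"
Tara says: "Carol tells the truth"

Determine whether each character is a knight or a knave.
Carol is a knave.
Frank is a knight.
Tara is a knave.

Verification:
- Carol (knave) says "Frank is a knave" - this is FALSE (a lie) because Frank is a knight.
- Frank (knight) says "Carol and I are different types" - this is TRUE because Frank is a knight and Carol is a knave.
- Tara (knave) says "Carol tells the truth" - this is FALSE (a lie) because Carol is a knave.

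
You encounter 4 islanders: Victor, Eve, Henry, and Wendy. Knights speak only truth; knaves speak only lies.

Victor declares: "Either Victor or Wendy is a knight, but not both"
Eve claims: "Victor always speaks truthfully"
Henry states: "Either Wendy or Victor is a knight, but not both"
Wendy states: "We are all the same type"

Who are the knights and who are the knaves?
Victor is a knight.
Eve is a knight.
Henry is a knight.
Wendy is a knave.

Verification:
- Victor (knight) says "Either Victor or Wendy is a knight, but not both" - this is TRUE because Victor is a knight and Wendy is a knave.
- Eve (knight) says "Victor always speaks truthfully" - this is TRUE because Victor is a knight.
- Henry (knight) says "Either Wendy or Victor is a knight, but not both" - this is TRUE because Wendy is a knave and Victor is a knight.
- Wendy (knave) says "We are all the same type" - this is FALSE (a lie) because Victor, Eve, and Henry are knights and Wendy is a knave.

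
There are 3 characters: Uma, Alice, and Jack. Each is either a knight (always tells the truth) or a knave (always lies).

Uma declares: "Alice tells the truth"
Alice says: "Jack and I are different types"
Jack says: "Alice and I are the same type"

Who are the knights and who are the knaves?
Uma is a knight.
Alice is a knight.
Jack is a knave.

Verification:
- Uma (knight) says "Alice tells the truth" - this is TRUE because Alice is a knight.
- Alice (knight) says "Jack and I are different types" - this is TRUE because Alice is a knight and Jack is a knave.
- Jack (knave) says "Alice and I are the same type" - this is FALSE (a lie) because Jack is a knave and Alice is a knight.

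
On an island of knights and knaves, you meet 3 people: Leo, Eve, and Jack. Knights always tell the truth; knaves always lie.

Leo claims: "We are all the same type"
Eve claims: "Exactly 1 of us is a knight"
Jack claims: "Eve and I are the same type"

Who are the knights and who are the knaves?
Leo is a knave.
Eve is a knight.
Jack is a knave.

Verification:
- Leo (knave) says "We are all the same type" - this is FALSE (a lie) because Eve is a knight and Leo and Jack are knaves.
- Eve (knight) says "Exactly 1 of us is a knight" - this is TRUE because there are 1 knights.
- Jack (knave) says "Eve and I are the same type" - this is FALSE (a lie) because Jack is a knave and Eve is a knight.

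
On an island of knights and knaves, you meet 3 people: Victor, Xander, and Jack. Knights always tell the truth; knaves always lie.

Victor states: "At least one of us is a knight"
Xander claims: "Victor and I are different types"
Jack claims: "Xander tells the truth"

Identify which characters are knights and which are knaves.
Victor is a knave.
Xander is a knave.
Jack is a knave.

Verification:
- Victor (knave) says "At least one of us is a knight" - this is FALSE (a lie) because no one is a knight.
- Xander (knave) says "Victor and I are different types" - this is FALSE (a lie) because Xander is a knave and Victor is a knave.
- Jack (knave) says "Xander tells the truth" - this is FALSE (a lie) because Xander is a knave.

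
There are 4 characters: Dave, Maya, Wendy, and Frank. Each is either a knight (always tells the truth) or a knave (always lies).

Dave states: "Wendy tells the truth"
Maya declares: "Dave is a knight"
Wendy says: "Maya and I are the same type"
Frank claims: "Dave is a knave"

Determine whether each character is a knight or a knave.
Dave is a knight.
Maya is a knight.
Wendy is a knight.
Frank is a knave.

Verification:
- Dave (knight) says "Wendy tells the truth" - this is TRUE because Wendy is a knight.
- Maya (knight) says "Dave is a knight" - this is TRUE because Dave is a knight.
- Wendy (knight) says "Maya and I are the same type" - this is TRUE because Wendy is a knight and Maya is a knight.
- Frank (knave) says "Dave is a knave" - this is FALSE (a lie) because Dave is a knight.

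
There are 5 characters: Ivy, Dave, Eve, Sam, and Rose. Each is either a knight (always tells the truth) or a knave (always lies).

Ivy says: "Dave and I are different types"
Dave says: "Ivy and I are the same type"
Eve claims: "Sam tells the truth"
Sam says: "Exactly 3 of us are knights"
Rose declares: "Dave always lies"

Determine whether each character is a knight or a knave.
Ivy is a knight.
Dave is a knave.
Eve is a knave.
Sam is a knave.
Rose is a knight.

Verification:
- Ivy (knight) says "Dave and I are different types" - this is TRUE because Ivy is a knight and Dave is a knave.
- Dave (knave) says "Ivy and I are the same type" - this is FALSE (a lie) because Dave is a knave and Ivy is a knight.
- Eve (knave) says "Sam tells the truth" - this is FALSE (a lie) because Sam is a knave.
- Sam (knave) says "Exactly 3 of us are knights" - this is FALSE (a lie) because there are 2 knights.
- Rose (knight) says "Dave always lies" - this is TRUE because Dave is a knave.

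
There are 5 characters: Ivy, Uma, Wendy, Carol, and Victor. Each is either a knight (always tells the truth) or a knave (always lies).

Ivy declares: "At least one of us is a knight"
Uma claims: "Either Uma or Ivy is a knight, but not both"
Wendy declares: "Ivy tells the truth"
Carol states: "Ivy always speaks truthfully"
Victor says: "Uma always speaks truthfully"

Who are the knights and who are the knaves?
Ivy is a knave.
Uma is a knave.
Wendy is a knave.
Carol is a knave.
Victor is a knave.

Verification:
- Ivy (knave) says "At least one of us is a knight" - this is FALSE (a lie) because no one is a knight.
- Uma (knave) says "Either Uma or Ivy is a knight, but not both" - this is FALSE (a lie) because Uma is a knave and Ivy is a knave.
- Wendy (knave) says "Ivy tells the truth" - this is FALSE (a lie) because Ivy is a knave.
- Carol (knave) says "Ivy always speaks truthfully" - this is FALSE (a lie) because Ivy is a knave.
- Victor (knave) says "Uma always speaks truthfully" - this is FALSE (a lie) because Uma is a knave.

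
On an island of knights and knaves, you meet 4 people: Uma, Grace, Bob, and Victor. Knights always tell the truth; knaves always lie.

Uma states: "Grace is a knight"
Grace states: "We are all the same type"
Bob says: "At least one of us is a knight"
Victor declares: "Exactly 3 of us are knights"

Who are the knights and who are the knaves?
Uma is a knave.
Grace is a knave.
Bob is a knight.
Victor is a knave.

Verification:
- Uma (knave) says "Grace is a knight" - this is FALSE (a lie) because Grace is a knave.
- Grace (knave) says "We are all the same type" - this is FALSE (a lie) because Bob is a knight and Uma, Grace, and Victor are knaves.
- Bob (knight) says "At least one of us is a knight" - this is TRUE because Bob is a knight.
- Victor (knave) says "Exactly 3 of us are knights" - this is FALSE (a lie) because there are 1 knights.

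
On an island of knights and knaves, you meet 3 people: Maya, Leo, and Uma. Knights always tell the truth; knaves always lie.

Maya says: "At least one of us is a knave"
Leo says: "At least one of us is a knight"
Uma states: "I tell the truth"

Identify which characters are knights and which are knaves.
Maya is a knight.
Leo is a knight.
Uma is a knave.

Verification:
- Maya (knight) says "At least one of us is a knave" - this is TRUE because Uma is a knave.
- Leo (knight) says "At least one of us is a knight" - this is TRUE because Maya and Leo are knights.
- Uma (knave) says "I tell the truth" - this is FALSE (a lie) because Uma is a knave.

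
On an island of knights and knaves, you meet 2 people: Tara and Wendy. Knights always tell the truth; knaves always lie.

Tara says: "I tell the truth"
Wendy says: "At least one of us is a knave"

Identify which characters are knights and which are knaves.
Tara is a knave.
Wendy is a knight.

Verification:
- Tara (knave) says "I tell the truth" - this is FALSE (a lie) because Tara is a knave.
- Wendy (knight) says "At least one of us is a knave" - this is TRUE because Tara is a knave.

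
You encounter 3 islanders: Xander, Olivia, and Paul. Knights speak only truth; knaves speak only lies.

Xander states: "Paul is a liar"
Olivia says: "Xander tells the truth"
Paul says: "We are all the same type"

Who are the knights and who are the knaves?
Xander is a knight.
Olivia is a knight.
Paul is a knave.

Verification:
- Xander (knight) says "Paul is a liar" - this is TRUE because Paul is a knave.
- Olivia (knight) says "Xander tells the truth" - this is TRUE because Xander is a knight.
- Paul (knave) says "We are all the same type" - this is FALSE (a lie) because Xander and Olivia are knights and Paul is a knave.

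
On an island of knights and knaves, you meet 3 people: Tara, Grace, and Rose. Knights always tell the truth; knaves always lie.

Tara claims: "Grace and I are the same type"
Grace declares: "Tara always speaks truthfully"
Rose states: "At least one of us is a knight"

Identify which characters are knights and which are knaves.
Tara is a knight.
Grace is a knight.
Rose is a knight.

Verification:
- Tara (knight) says "Grace and I are the same type" - this is TRUE because Tara is a knight and Grace is a knight.
- Grace (knight) says "Tara always speaks truthfully" - this is TRUE because Tara is a knight.
- Rose (knight) says "At least one of us is a knight" - this is TRUE because Tara, Grace, and Rose are knights.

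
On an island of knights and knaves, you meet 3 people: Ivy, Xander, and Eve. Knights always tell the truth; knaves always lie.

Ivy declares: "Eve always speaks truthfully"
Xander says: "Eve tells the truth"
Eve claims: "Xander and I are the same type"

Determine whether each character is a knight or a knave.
Ivy is a knight.
Xander is a knight.
Eve is a knight.

Verification:
- Ivy (knight) says "Eve always speaks truthfully" - this is TRUE because Eve is a knight.
- Xander (knight) says "Eve tells the truth" - this is TRUE because Eve is a knight.
- Eve (knight) says "Xander and I are the same type" - this is TRUE because Eve is a knight and Xander is a knight.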